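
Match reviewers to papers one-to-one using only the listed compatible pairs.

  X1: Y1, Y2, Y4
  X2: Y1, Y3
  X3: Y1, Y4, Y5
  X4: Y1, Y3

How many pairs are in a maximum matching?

Unit-capacity flow: source→left, listed edges, right→sink; max matching = max flow.
Augmenting path X1→Y1 (+1); matched 1.
Augmenting path X2→Y3 (+1); matched 2.
Augmenting path X3→Y4 (+1); matched 3.
Augmenting path X4→Y1→X1→Y2 (+1); matched 4.
No augmenting path remains; maximum matching = 4.
König certificate: {X1, X2, X3, X4} is a vertex cover of size 4 (every listed pair touches it), so no matching can be larger.

4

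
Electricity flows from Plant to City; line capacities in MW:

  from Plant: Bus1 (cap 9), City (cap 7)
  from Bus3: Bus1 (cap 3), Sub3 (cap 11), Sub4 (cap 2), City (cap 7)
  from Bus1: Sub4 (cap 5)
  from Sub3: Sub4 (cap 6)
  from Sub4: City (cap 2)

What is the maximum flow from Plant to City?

Augment Plant→City: bottleneck 7, flow now 7.
Augment Plant→Bus1→Sub4→City: bottleneck 2, flow now 9.
No augmenting path remains; maximum flow = 9.
In the residual graph, reachable from Plant: {Plant, Bus1, Sub4}.
Min-cut edges: Plant→City (7), Sub4→City (2); capacity 7 + 2 = 9.
This cut is saturated, so no flow can exceed 9.

9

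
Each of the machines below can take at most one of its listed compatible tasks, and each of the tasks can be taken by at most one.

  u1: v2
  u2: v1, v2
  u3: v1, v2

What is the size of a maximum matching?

Unit-capacity flow: source→left, listed edges, right→sink; max matching = max flow.
Augmenting path u1→v2 (+1); matched 1.
Augmenting path u2→v1 (+1); matched 2.
No augmenting path remains; maximum matching = 2.
König certificate: {v1, v2} is a vertex cover of size 2 (every listed pair touches it), so no matching can be larger.

2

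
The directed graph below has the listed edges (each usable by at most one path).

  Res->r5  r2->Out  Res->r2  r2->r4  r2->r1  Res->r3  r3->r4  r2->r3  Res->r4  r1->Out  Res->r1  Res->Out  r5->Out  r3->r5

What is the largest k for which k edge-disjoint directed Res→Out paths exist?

Assign every edge capacity 1; by Menger, the answer equals the max flow.
Path Res→Out (+1); total 1.
Path Res→r1→Out (+1); total 2.
Path Res→r2→Out (+1); total 3.
Path Res→r5→Out (+1); total 4.
No residual Res→Out path; max flow = 4.
Certifying cut of size 4: {Res→Out, Res→r1, Res→r2, r5→Out}.

4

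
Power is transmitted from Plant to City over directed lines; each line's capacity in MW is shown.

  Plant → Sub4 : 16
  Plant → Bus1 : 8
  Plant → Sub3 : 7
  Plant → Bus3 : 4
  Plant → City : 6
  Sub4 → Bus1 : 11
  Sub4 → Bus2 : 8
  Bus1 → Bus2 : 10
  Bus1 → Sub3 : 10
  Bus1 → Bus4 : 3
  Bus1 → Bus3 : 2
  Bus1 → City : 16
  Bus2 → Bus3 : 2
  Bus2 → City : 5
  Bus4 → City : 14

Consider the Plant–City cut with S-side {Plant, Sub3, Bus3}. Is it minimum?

Given cut capacity: 16 + 8 + 6 = 30.
Augment Plant→City: bottleneck 6, flow now 6.
Augment Plant→Bus1→City: bottleneck 8, flow now 14.
Augment Plant→Sub4→Bus1→City: bottleneck 8, flow now 22.
Augment Plant→Sub4→Bus2→City: bottleneck 5, flow now 27.
Augment Plant→Sub4→Bus1→Bus4→City: bottleneck 3, flow now 30.
No augmenting path remains; maximum flow = 30.
Cut capacity 30 equals the max flow, so it is a minimum cut.

Yes — it is a minimum cut (capacity 30).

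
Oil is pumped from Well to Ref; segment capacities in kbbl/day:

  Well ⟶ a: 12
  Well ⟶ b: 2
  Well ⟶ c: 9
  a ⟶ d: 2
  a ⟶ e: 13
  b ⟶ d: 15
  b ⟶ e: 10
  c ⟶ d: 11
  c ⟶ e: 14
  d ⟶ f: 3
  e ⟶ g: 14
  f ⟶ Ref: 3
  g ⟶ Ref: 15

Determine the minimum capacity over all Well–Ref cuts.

Augment Well→a→d→f→Ref: bottleneck 2, flow now 2.
Augment Well→a→e→g→Ref: bottleneck 10, flow now 12.
Augment Well→b→d→f→Ref: bottleneck 1, flow now 13.
Augment Well→b→e→g→Ref: bottleneck 1, flow now 14.
Augment Well→c→e→g→Ref: bottleneck 3, flow now 17.
No augmenting path remains; maximum flow = 17.
By max-flow min-cut, the minimum cut capacity equals the max flow.
In the residual graph, reachable from Well: {Well, a, b, c, d, e}.
Min-cut edges: d→f (3), e→g (14); capacity 3 + 14 = 17.

17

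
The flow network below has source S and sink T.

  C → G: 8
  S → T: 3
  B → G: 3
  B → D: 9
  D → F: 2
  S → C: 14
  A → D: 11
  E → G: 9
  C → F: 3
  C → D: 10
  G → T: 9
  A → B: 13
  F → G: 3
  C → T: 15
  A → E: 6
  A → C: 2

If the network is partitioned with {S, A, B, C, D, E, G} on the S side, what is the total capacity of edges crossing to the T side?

32

Edges leaving {S, A, B, C, D, E, G}: S→T (3), C→F (3), C→T (15), D→F (2), G→T (9).
Cut capacity = 3 + 3 + 15 + 2 + 9 = 32.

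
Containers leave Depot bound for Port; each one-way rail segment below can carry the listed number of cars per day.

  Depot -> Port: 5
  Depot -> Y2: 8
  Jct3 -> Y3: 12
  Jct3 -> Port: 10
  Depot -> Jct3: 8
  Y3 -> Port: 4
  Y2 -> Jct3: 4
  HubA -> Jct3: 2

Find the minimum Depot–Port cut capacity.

17

Augment Depot→Port: bottleneck 5, flow now 5.
Augment Depot→Jct3→Port: bottleneck 8, flow now 13.
Augment Depot→Y2→Jct3→Port: bottleneck 2, flow now 15.
Augment Depot→Y2→Jct3→Y3→Port: bottleneck 2, flow now 17.
No augmenting path remains; maximum flow = 17.
By max-flow min-cut, the minimum cut capacity equals the max flow.
In the residual graph, reachable from Depot: {Depot, Y2}.
Min-cut edges: Depot→Jct3 (8), Depot→Port (5), Y2→Jct3 (4); capacity 8 + 5 + 4 = 17.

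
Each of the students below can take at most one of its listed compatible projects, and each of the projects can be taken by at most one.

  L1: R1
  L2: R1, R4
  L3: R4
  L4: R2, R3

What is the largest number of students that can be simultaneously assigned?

3

Unit-capacity flow: source→left, listed edges, right→sink; max matching = max flow.
Augmenting path L1→R1 (+1); matched 1.
Augmenting path L2→R4 (+1); matched 2.
Augmenting path L4→R2 (+1); matched 3.
No augmenting path remains; maximum matching = 3.
König certificate: {L4, R1, R4} is a vertex cover of size 3 (every listed pair touches it), so no matching can be larger.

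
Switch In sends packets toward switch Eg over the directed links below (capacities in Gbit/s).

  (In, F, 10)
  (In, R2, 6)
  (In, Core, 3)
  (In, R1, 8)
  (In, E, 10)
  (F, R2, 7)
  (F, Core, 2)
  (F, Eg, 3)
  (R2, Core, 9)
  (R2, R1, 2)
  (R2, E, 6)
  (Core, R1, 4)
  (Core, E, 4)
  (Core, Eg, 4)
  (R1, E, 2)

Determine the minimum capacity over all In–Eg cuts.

7

Augment In→F→Eg: bottleneck 3, flow now 3.
Augment In→Core→Eg: bottleneck 3, flow now 6.
Augment In→F→Core→Eg: bottleneck 1, flow now 7.
No augmenting path remains; maximum flow = 7.
By max-flow min-cut, the minimum cut capacity equals the max flow.
In the residual graph, reachable from In: {In, F, R2, Core, R1, E}.
Min-cut edges: F→Eg (3), Core→Eg (4); capacity 3 + 4 = 7.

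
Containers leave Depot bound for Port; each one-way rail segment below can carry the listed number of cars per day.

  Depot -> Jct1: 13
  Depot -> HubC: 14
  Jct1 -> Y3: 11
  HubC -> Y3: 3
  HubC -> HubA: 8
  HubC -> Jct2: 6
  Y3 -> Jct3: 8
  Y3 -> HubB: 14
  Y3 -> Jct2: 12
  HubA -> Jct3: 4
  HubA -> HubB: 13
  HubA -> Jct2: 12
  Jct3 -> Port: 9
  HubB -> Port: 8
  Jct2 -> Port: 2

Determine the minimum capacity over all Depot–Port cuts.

Augment Depot→HubC→Jct2→Port: bottleneck 2, flow now 2.
Augment Depot→Jct1→Y3→Jct3→Port: bottleneck 8, flow now 10.
Augment Depot→Jct1→Y3→HubB→Port: bottleneck 3, flow now 13.
Augment Depot→HubC→Y3→HubB→Port: bottleneck 3, flow now 16.
Augment Depot→HubC→HubA→Jct3→Port: bottleneck 1, flow now 17.
Augment Depot→HubC→HubA→HubB→Port: bottleneck 2, flow now 19.
No augmenting path remains; maximum flow = 19.
By max-flow min-cut, the minimum cut capacity equals the max flow.
In the residual graph, reachable from Depot: {Depot, Jct1, HubC, Y3, HubA, Jct3, HubB, Jct2}.
Min-cut edges: Jct3→Port (9), HubB→Port (8), Jct2→Port (2); capacity 9 + 8 + 2 = 19.

19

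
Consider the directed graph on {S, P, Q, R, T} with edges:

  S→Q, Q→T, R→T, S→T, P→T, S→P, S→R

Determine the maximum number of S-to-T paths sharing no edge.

4

Assign every edge capacity 1; by Menger, the answer equals the max flow.
Path S→T (+1); total 1.
Path S→P→T (+1); total 2.
Path S→Q→T (+1); total 3.
Path S→R→T (+1); total 4.
No residual S→T path; max flow = 4.
Certifying cut of size 4: {S→P, S→Q, S→R, S→T}.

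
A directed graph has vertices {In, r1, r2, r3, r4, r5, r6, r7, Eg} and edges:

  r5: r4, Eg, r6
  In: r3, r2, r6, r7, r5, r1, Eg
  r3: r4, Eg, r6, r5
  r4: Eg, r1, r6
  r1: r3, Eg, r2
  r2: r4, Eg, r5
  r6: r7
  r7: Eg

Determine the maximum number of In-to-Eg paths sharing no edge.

6

Assign every edge capacity 1; by Menger, the answer equals the max flow.
Path In→Eg (+1); total 1.
Path In→r1→Eg (+1); total 2.
Path In→r2→Eg (+1); total 3.
Path In→r3→Eg (+1); total 4.
Path In→r5→Eg (+1); total 5.
Path In→r7→Eg (+1); total 6.
No residual In→Eg path; max flow = 6.
Certifying cut of size 6: {In→Eg, In→r1, In→r2, In→r3, In→r5, r7→Eg}.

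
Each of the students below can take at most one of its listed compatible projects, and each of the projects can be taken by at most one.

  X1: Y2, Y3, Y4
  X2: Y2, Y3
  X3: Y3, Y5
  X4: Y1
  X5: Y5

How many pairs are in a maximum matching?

5

Unit-capacity flow: source→left, listed edges, right→sink; max matching = max flow.
Augmenting path X1→Y2 (+1); matched 1.
Augmenting path X2→Y3 (+1); matched 2.
Augmenting path X3→Y5 (+1); matched 3.
Augmenting path X4→Y1 (+1); matched 4.
Augmenting path X5→Y5→X3→Y3→X2→Y2→X1→Y4 (+1); matched 5.
No augmenting path remains; maximum matching = 5.
König certificate: {X1, X2, X3, X4, X5} is a vertex cover of size 5 (every listed pair touches it), so no matching can be larger.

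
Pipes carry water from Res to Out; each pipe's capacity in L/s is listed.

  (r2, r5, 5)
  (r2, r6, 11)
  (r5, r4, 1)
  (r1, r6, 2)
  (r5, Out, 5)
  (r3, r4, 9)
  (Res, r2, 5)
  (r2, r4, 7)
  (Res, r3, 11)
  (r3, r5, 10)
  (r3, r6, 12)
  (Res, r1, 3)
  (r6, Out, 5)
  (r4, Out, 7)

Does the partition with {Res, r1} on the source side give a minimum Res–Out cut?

Given cut capacity: 5 + 11 + 2 = 18.
Augment Res→r1→r6→Out: bottleneck 2, flow now 2.
Augment Res→r2→r4→Out: bottleneck 5, flow now 7.
Augment Res→r3→r4→Out: bottleneck 2, flow now 9.
Augment Res→r3→r5→Out: bottleneck 5, flow now 14.
Augment Res→r3→r6→Out: bottleneck 3, flow now 17.
No augmenting path remains; maximum flow = 17.
In the residual graph, reachable from Res: {Res, r1, r2, r3, r4, r5, r6}.
Min-cut edges: r4→Out (7), r5→Out (5), r6→Out (5); capacity 7 + 5 + 5 = 17.
Cut capacity 18 exceeds the max flow 17, so it is not minimum.

No — its capacity is 18, but the minimum cut has capacity 17.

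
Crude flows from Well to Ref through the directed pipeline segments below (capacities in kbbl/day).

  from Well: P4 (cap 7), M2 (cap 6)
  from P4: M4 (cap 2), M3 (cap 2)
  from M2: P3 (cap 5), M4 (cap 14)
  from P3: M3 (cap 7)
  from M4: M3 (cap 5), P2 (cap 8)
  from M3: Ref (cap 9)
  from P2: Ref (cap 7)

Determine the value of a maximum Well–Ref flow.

10

Augment Well→P4→M3→Ref: bottleneck 2, flow now 2.
Augment Well→P4→M4→M3→Ref: bottleneck 2, flow now 4.
Augment Well→M2→P3→M3→Ref: bottleneck 5, flow now 9.
Augment Well→M2→M4→P2→Ref: bottleneck 1, flow now 10.
No augmenting path remains; maximum flow = 10.
In the residual graph, reachable from Well: {Well, P4}.
Min-cut edges: Well→M2 (6), P4→M4 (2), P4→M3 (2); capacity 6 + 2 + 2 = 10.
This cut is saturated, so no flow can exceed 10.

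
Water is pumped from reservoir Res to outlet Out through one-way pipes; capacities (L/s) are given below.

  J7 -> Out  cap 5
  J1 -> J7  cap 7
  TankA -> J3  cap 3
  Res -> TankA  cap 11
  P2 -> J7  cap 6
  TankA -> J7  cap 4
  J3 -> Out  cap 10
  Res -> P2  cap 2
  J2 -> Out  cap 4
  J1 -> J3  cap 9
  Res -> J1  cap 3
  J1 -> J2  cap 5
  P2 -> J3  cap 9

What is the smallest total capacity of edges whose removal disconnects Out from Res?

12

Augment Res→J1→J2→Out: bottleneck 3, flow now 3.
Augment Res→TankA→J7→Out: bottleneck 4, flow now 7.
Augment Res→TankA→J3→Out: bottleneck 3, flow now 10.
Augment Res→P2→J7→Out: bottleneck 1, flow now 11.
Augment Res→P2→J3→Out: bottleneck 1, flow now 12.
No augmenting path remains; maximum flow = 12.
By max-flow min-cut, the minimum cut capacity equals the max flow.
In the residual graph, reachable from Res: {Res, TankA}.
Min-cut edges: Res→J1 (3), Res→P2 (2), TankA→J7 (4), TankA→J3 (3); capacity 3 + 2 + 4 + 3 = 12.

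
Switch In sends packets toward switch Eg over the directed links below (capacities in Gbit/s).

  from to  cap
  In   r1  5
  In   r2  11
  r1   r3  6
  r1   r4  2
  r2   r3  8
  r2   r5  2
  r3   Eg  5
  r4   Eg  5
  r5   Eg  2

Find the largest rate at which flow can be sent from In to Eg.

9

Augment In→r1→r3→Eg: bottleneck 5, flow now 5.
Augment In→r2→r5→Eg: bottleneck 2, flow now 7.
Augment In→r2→r3→r1→r4→Eg: bottleneck 2, flow now 9. (uses reverse residual edge)
No augmenting path remains; maximum flow = 9.
In the residual graph, reachable from In: {In, r1, r2, r3}.
Min-cut edges: r1→r4 (2), r2→r5 (2), r3→Eg (5); capacity 2 + 2 + 5 = 9.
This cut is saturated, so no flow can exceed 9.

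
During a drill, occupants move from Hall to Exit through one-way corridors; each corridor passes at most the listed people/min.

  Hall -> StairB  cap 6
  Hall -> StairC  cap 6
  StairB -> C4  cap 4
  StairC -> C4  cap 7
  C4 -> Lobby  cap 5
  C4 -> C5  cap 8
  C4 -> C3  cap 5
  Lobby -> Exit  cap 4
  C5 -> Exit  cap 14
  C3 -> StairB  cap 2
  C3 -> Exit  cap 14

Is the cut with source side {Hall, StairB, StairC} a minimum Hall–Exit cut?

Given cut capacity: 4 + 7 = 11.
Augment Hall→StairB→C4→Lobby→Exit: bottleneck 4, flow now 4.
Augment Hall→StairC→C4→C5→Exit: bottleneck 6, flow now 10.
No augmenting path remains; maximum flow = 10.
In the residual graph, reachable from Hall: {Hall, StairB}.
Min-cut edges: Hall→StairC (6), StairB→C4 (4); capacity 6 + 4 = 10.
Cut capacity 11 exceeds the max flow 10, so it is not minimum.

No — its capacity is 11, but the minimum cut has capacity 10.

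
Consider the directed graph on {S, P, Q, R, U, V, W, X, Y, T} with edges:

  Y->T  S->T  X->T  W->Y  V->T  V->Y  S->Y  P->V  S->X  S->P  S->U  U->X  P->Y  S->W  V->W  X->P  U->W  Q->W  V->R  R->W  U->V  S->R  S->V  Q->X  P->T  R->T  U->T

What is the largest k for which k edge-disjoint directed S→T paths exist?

Assign every edge capacity 1; by Menger, the answer equals the max flow.
Path S→T (+1); total 1.
Path S→P→T (+1); total 2.
Path S→R→T (+1); total 3.
Path S→U→T (+1); total 4.
Path S→V→T (+1); total 5.
Path S→X→T (+1); total 6.
Path S→Y→T (+1); total 7.
No residual S→T path; max flow = 7.
Certifying cut of size 7: {S→P, S→R, S→T, S→U, S→V, S→X, Y→T}.

7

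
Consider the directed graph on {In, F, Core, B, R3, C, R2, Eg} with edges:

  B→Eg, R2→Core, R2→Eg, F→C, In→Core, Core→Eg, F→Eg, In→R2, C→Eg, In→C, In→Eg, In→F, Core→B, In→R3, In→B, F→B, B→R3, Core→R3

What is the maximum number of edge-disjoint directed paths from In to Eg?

Assign every edge capacity 1; by Menger, the answer equals the max flow.
Path In→Eg (+1); total 1.
Path In→F→Eg (+1); total 2.
Path In→Core→Eg (+1); total 3.
Path In→B→Eg (+1); total 4.
Path In→C→Eg (+1); total 5.
Path In→R2→Eg (+1); total 6.
No residual In→Eg path; max flow = 6.
Certifying cut of size 6: {In→B, In→C, In→Core, In→Eg, In→F, In→R2}.

6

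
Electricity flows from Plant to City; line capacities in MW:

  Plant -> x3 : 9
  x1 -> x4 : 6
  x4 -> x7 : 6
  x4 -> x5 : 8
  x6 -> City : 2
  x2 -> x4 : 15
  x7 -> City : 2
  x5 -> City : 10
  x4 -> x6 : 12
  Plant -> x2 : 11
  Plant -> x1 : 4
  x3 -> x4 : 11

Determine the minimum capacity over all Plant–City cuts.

12

Augment Plant→x1→x4→x5→City: bottleneck 4, flow now 4.
Augment Plant→x2→x4→x5→City: bottleneck 4, flow now 8.
Augment Plant→x2→x4→x6→City: bottleneck 2, flow now 10.
Augment Plant→x2→x4→x7→City: bottleneck 2, flow now 12.
No augmenting path remains; maximum flow = 12.
By max-flow min-cut, the minimum cut capacity equals the max flow.
In the residual graph, reachable from Plant: {Plant, x1, x2, x3, x4, x6, x7}.
Min-cut edges: x4→x5 (8), x6→City (2), x7→City (2); capacity 8 + 2 + 2 = 12.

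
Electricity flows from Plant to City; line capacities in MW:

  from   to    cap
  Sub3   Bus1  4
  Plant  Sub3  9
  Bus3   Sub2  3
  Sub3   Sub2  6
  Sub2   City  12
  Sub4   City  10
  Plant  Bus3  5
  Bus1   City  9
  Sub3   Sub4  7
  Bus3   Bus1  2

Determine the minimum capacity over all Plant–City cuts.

Augment Plant→Sub3→Bus1→City: bottleneck 4, flow now 4.
Augment Plant→Sub3→Sub4→City: bottleneck 5, flow now 9.
Augment Plant→Bus3→Bus1→City: bottleneck 2, flow now 11.
Augment Plant→Bus3→Sub2→City: bottleneck 3, flow now 14.
No augmenting path remains; maximum flow = 14.
By max-flow min-cut, the minimum cut capacity equals the max flow.
In the residual graph, reachable from Plant: {Plant}.
Min-cut edges: Plant→Sub3 (9), Plant→Bus3 (5); capacity 9 + 5 = 14.

14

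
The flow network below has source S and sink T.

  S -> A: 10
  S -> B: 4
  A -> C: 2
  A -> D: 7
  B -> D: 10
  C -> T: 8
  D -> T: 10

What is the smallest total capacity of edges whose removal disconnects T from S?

12

Augment S→A→C→T: bottleneck 2, flow now 2.
Augment S→A→D→T: bottleneck 7, flow now 9.
Augment S→B→D→T: bottleneck 3, flow now 12.
No augmenting path remains; maximum flow = 12.
By max-flow min-cut, the minimum cut capacity equals the max flow.
In the residual graph, reachable from S: {S, A, B, D}.
Min-cut edges: A→C (2), D→T (10); capacity 2 + 10 = 12.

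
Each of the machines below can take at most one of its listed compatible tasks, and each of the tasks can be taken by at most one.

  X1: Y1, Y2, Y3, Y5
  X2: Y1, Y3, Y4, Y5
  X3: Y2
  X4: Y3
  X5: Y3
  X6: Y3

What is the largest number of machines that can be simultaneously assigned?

4

Unit-capacity flow: source→left, listed edges, right→sink; max matching = max flow.
Augmenting path X1→Y1 (+1); matched 1.
Augmenting path X2→Y3 (+1); matched 2.
Augmenting path X3→Y2 (+1); matched 3.
Augmenting path X4→Y3→X2→Y4 (+1); matched 4.
No augmenting path remains; maximum matching = 4.
König certificate: {X1, X2, X3, Y3} is a vertex cover of size 4 (every listed pair touches it), so no matching can be larger.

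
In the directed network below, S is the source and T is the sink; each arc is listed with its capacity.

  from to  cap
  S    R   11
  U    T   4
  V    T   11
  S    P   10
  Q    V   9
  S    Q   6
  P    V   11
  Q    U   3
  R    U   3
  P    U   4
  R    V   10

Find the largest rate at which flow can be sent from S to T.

15

Augment S→P→U→T: bottleneck 4, flow now 4.
Augment S→P→V→T: bottleneck 6, flow now 10.
Augment S→Q→V→T: bottleneck 5, flow now 15.
No augmenting path remains; maximum flow = 15.
In the residual graph, reachable from S: {S, P, Q, R, U, V}.
Min-cut edges: U→T (4), V→T (11); capacity 4 + 11 = 15.
This cut is saturated, so no flow can exceed 15.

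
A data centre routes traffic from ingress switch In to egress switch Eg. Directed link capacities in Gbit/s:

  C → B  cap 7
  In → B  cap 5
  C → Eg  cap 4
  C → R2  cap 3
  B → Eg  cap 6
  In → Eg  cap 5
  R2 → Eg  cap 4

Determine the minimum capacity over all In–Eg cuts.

10

Augment In→Eg: bottleneck 5, flow now 5.
Augment In→B→Eg: bottleneck 5, flow now 10.
No augmenting path remains; maximum flow = 10.
By max-flow min-cut, the minimum cut capacity equals the max flow.
In the residual graph, reachable from In: {In}.
Min-cut edges: In→B (5), In→Eg (5); capacity 5 + 5 = 10.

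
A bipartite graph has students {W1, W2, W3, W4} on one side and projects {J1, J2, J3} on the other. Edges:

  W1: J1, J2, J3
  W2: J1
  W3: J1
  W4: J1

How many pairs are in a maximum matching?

2

Unit-capacity flow: source→left, listed edges, right→sink; max matching = max flow.
Augmenting path W1→J1 (+1); matched 1.
Augmenting path W2→J1→W1→J2 (+1); matched 2.
No augmenting path remains; maximum matching = 2.
König certificate: {W1, J1} is a vertex cover of size 2 (every listed pair touches it), so no matching can be larger.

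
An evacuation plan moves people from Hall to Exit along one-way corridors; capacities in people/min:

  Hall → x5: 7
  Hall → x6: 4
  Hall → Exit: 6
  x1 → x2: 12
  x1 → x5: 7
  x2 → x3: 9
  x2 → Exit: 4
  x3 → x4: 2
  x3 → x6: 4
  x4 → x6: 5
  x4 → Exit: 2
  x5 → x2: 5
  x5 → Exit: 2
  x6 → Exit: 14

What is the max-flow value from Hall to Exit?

17

Augment Hall→Exit: bottleneck 6, flow now 6.
Augment Hall→x5→Exit: bottleneck 2, flow now 8.
Augment Hall→x6→Exit: bottleneck 4, flow now 12.
Augment Hall→x5→x2→Exit: bottleneck 4, flow now 16.
Augment Hall→x5→x2→x3→x4→Exit: bottleneck 1, flow now 17.
No augmenting path remains; maximum flow = 17.
In the residual graph, reachable from Hall: {Hall}.
Min-cut edges: Hall→x5 (7), Hall→x6 (4), Hall→Exit (6); capacity 7 + 4 + 6 = 17.
This cut is saturated, so no flow can exceed 17.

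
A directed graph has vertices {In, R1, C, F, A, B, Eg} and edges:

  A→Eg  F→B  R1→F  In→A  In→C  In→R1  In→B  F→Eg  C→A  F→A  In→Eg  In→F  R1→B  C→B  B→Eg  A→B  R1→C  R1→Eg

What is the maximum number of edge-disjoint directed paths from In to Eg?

Assign every edge capacity 1; by Menger, the answer equals the max flow.
Path In→Eg (+1); total 1.
Path In→R1→Eg (+1); total 2.
Path In→F→Eg (+1); total 3.
Path In→A→Eg (+1); total 4.
Path In→B→Eg (+1); total 5.
No residual In→Eg path; max flow = 5.
Certifying cut of size 5: {A→Eg, B→Eg, In→Eg, In→F, In→R1}.

5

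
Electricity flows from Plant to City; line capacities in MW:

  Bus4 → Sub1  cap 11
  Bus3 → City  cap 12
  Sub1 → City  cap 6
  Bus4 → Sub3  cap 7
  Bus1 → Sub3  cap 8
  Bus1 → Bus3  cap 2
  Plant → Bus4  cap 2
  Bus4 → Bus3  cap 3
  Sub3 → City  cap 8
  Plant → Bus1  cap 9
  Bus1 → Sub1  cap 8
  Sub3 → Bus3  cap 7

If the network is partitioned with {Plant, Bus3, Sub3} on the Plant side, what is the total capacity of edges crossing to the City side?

31

Edges leaving {Plant, Bus3, Sub3}: Plant→Bus4 (2), Plant→Bus1 (9), Bus3→City (12), Sub3→City (8).
Cut capacity = 2 + 9 + 12 + 8 = 31.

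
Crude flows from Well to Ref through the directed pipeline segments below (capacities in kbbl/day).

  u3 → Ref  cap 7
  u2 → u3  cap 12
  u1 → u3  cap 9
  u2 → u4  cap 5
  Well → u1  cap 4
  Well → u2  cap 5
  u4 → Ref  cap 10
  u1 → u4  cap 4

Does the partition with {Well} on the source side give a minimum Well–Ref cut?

Given cut capacity: 4 + 5 = 9.
Augment Well→u1→u3→Ref: bottleneck 4, flow now 4.
Augment Well→u2→u3→Ref: bottleneck 3, flow now 7.
Augment Well→u2→u4→Ref: bottleneck 2, flow now 9.
No augmenting path remains; maximum flow = 9.
Cut capacity 9 equals the max flow, so it is a minimum cut.

Yes — it is a minimum cut (capacity 9).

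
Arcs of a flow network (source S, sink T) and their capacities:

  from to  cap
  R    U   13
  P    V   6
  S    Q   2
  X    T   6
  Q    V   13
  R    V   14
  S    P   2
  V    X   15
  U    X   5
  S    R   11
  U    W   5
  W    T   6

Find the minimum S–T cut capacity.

11

Augment S→P→V→X→T: bottleneck 2, flow now 2.
Augment S→Q→V→X→T: bottleneck 2, flow now 4.
Augment S→R→U→W→T: bottleneck 5, flow now 9.
Augment S→R→U→X→T: bottleneck 2, flow now 11.
No augmenting path remains; maximum flow = 11.
By max-flow min-cut, the minimum cut capacity equals the max flow.
In the residual graph, reachable from S: {S, P, Q, R, U, V, X}.
Min-cut edges: U→W (5), X→T (6); capacity 5 + 6 = 11.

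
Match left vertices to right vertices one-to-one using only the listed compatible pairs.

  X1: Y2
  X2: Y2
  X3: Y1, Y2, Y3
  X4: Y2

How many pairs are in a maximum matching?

2

Unit-capacity flow: source→left, listed edges, right→sink; max matching = max flow.
Augmenting path X1→Y2 (+1); matched 1.
Augmenting path X3→Y1 (+1); matched 2.
No augmenting path remains; maximum matching = 2.
König certificate: {X3, Y2} is a vertex cover of size 2 (every listed pair touches it), so no matching can be larger.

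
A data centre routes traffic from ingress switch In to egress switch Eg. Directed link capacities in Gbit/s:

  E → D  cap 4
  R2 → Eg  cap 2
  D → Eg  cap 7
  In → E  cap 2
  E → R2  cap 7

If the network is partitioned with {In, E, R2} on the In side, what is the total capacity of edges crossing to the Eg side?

Edges leaving {In, E, R2}: E→D (4), R2→Eg (2).
Cut capacity = 4 + 2 = 6.

6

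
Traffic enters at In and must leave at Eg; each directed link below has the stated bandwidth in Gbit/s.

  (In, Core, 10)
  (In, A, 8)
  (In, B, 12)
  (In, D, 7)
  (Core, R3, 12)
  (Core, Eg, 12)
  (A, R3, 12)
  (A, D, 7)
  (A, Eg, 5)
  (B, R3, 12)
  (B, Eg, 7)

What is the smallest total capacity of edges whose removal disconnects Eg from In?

Augment In→Core→Eg: bottleneck 10, flow now 10.
Augment In→A→Eg: bottleneck 5, flow now 15.
Augment In→B→Eg: bottleneck 7, flow now 22.
No augmenting path remains; maximum flow = 22.
By max-flow min-cut, the minimum cut capacity equals the max flow.
In the residual graph, reachable from In: {In, A, B, R3, D}.
Min-cut edges: In→Core (10), A→Eg (5), B→Eg (7); capacity 10 + 5 + 7 = 22.

22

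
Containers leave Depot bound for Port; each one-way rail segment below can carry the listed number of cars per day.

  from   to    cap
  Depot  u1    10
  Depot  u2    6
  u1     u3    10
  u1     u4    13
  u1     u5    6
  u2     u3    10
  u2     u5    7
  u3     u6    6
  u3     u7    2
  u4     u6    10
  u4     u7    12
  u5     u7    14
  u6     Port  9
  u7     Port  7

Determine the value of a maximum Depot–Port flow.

Augment Depot→u1→u3→u6→Port: bottleneck 6, flow now 6.
Augment Depot→u1→u3→u7→Port: bottleneck 2, flow now 8.
Augment Depot→u1→u4→u6→Port: bottleneck 2, flow now 10.
Augment Depot→u2→u5→u7→Port: bottleneck 5, flow now 15.
Augment Depot→u2→u3→u1→u4→u6→Port: bottleneck 1, flow now 16. (uses reverse residual edge)
No augmenting path remains; maximum flow = 16.
In the residual graph, reachable from Depot: {Depot}.
Min-cut edges: Depot→u1 (10), Depot→u2 (6); capacity 10 + 6 = 16.
This cut is saturated, so no flow can exceed 16.

16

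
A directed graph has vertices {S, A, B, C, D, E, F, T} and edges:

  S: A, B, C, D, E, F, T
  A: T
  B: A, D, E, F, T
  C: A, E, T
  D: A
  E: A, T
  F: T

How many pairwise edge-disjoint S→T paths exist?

6

Assign every edge capacity 1; by Menger, the answer equals the max flow.
Path S→T (+1); total 1.
Path S→A→T (+1); total 2.
Path S→B→T (+1); total 3.
Path S→C→T (+1); total 4.
Path S→E→T (+1); total 5.
Path S→F→T (+1); total 6.
No residual S→T path; max flow = 6.
Certifying cut of size 6: {A→T, S→B, S→C, S→E, S→F, S→T}.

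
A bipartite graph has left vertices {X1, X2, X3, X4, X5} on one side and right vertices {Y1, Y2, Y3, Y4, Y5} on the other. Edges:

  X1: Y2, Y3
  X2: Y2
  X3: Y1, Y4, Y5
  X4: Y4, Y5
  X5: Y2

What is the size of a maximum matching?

Unit-capacity flow: source→left, listed edges, right→sink; max matching = max flow.
Augmenting path X1→Y2 (+1); matched 1.
Augmenting path X3→Y1 (+1); matched 2.
Augmenting path X4→Y4 (+1); matched 3.
Augmenting path X2→Y2→X1→Y3 (+1); matched 4.
No augmenting path remains; maximum matching = 4.
König certificate: {X1, X3, X4, Y2} is a vertex cover of size 4 (every listed pair touches it), so no matching can be larger.

4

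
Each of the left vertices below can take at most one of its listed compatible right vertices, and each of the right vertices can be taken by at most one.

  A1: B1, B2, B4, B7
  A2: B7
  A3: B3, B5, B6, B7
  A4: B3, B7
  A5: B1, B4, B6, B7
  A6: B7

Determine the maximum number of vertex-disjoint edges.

5

Unit-capacity flow: source→left, listed edges, right→sink; max matching = max flow.
Augmenting path A1→B1 (+1); matched 1.
Augmenting path A2→B7 (+1); matched 2.
Augmenting path A3→B3 (+1); matched 3.
Augmenting path A5→B4 (+1); matched 4.
Augmenting path A4→B3→A3→B5 (+1); matched 5.
No augmenting path remains; maximum matching = 5.
König certificate: {A1, A3, A4, A5, B7} is a vertex cover of size 5 (every listed pair touches it), so no matching can be larger.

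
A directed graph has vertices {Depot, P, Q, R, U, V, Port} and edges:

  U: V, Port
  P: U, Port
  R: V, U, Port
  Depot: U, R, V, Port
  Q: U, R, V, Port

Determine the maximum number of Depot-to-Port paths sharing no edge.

Assign every edge capacity 1; by Menger, the answer equals the max flow.
Path Depot→Port (+1); total 1.
Path Depot→R→Port (+1); total 2.
Path Depot→U→Port (+1); total 3.
No residual Depot→Port path; max flow = 3.
Certifying cut of size 3: {Depot→Port, Depot→R, Depot→U}.

3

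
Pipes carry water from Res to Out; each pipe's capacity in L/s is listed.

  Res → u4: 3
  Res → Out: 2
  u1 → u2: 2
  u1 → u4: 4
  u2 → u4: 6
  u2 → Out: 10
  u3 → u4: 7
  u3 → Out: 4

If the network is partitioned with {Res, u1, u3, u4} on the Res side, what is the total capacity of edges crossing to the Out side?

8

Edges leaving {Res, u1, u3, u4}: Res→Out (2), u1→u2 (2), u3→Out (4).
Cut capacity = 2 + 2 + 4 = 8.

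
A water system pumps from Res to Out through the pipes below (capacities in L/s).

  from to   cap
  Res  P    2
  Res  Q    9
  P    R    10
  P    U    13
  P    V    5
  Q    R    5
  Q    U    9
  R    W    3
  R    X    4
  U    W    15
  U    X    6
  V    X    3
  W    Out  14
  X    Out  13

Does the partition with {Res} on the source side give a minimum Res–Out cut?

Given cut capacity: 2 + 9 = 11.
Augment Res→P→R→W→Out: bottleneck 2, flow now 2.
Augment Res→Q→R→W→Out: bottleneck 1, flow now 3.
Augment Res→Q→R→X→Out: bottleneck 4, flow now 7.
Augment Res→Q→U→W→Out: bottleneck 4, flow now 11.
No augmenting path remains; maximum flow = 11.
Cut capacity 11 equals the max flow, so it is a minimum cut.

Yes — it is a minimum cut (capacity 11).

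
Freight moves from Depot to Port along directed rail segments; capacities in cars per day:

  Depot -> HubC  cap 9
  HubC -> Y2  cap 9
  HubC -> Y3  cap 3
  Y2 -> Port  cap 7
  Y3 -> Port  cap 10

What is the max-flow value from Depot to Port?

Augment Depot→HubC→Y2→Port: bottleneck 7, flow now 7.
Augment Depot→HubC→Y3→Port: bottleneck 2, flow now 9.
No augmenting path remains; maximum flow = 9.
In the residual graph, reachable from Depot: {Depot}.
Min-cut edges: Depot→HubC (9); capacity 9 = 9.
This cut is saturated, so no flow can exceed 9.

9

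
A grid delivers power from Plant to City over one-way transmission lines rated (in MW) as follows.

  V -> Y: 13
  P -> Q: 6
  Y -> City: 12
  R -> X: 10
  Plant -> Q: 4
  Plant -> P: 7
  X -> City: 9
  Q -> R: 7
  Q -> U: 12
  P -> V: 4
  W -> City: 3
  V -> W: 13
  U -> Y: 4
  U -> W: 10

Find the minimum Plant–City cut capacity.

Augment Plant→P→V→W→City: bottleneck 3, flow now 3.
Augment Plant→P→V→Y→City: bottleneck 1, flow now 4.
Augment Plant→Q→R→X→City: bottleneck 4, flow now 8.
Augment Plant→P→Q→R→X→City: bottleneck 3, flow now 11.
No augmenting path remains; maximum flow = 11.
By max-flow min-cut, the minimum cut capacity equals the max flow.
In the residual graph, reachable from Plant: {Plant}.
Min-cut edges: Plant→P (7), Plant→Q (4); capacity 7 + 4 = 11.

11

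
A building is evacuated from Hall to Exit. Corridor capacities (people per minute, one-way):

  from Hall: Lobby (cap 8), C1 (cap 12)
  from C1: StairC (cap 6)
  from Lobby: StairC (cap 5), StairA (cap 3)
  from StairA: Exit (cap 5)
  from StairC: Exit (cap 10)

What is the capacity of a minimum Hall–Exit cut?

13

Augment Hall→C1→StairC→Exit: bottleneck 6, flow now 6.
Augment Hall→Lobby→StairA→Exit: bottleneck 3, flow now 9.
Augment Hall→Lobby→StairC→Exit: bottleneck 4, flow now 13.
No augmenting path remains; maximum flow = 13.
By max-flow min-cut, the minimum cut capacity equals the max flow.
In the residual graph, reachable from Hall: {Hall, C1, Lobby, StairC}.
Min-cut edges: Lobby→StairA (3), StairC→Exit (10); capacity 3 + 10 = 13.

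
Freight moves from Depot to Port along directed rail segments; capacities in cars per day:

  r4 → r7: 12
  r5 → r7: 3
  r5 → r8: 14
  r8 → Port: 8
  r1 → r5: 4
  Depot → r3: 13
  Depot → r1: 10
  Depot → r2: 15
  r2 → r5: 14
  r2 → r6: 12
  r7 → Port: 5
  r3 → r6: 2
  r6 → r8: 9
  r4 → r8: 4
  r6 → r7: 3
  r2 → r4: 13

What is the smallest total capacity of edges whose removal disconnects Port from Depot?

Augment Depot→r1→r5→r7→Port: bottleneck 3, flow now 3.
Augment Depot→r1→r5→r8→Port: bottleneck 1, flow now 4.
Augment Depot→r2→r4→r7→Port: bottleneck 2, flow now 6.
Augment Depot→r2→r4→r8→Port: bottleneck 4, flow now 10.
Augment Depot→r2→r5→r8→Port: bottleneck 3, flow now 13.
No augmenting path remains; maximum flow = 13.
By max-flow min-cut, the minimum cut capacity equals the max flow.
In the residual graph, reachable from Depot: {Depot, r1, r2, r3, r4, r5, r6, r7, r8}.
Min-cut edges: r7→Port (5), r8→Port (8); capacity 5 + 8 = 13.

13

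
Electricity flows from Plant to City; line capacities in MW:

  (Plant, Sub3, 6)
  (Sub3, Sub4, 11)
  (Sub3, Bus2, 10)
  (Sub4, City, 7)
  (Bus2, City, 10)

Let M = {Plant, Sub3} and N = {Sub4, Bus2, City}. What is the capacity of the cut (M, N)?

21

Edges leaving {Plant, Sub3}: Sub3→Sub4 (11), Sub3→Bus2 (10).
Cut capacity = 11 + 10 = 21.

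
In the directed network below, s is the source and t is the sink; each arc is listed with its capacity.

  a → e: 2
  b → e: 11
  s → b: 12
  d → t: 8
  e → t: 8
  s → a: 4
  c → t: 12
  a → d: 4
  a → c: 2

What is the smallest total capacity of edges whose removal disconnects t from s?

Augment s→a→c→t: bottleneck 2, flow now 2.
Augment s→a→d→t: bottleneck 2, flow now 4.
Augment s→b→e→t: bottleneck 8, flow now 12.
No augmenting path remains; maximum flow = 12.
By max-flow min-cut, the minimum cut capacity equals the max flow.
In the residual graph, reachable from s: {s, b, e}.
Min-cut edges: s→a (4), e→t (8); capacity 4 + 8 = 12.

12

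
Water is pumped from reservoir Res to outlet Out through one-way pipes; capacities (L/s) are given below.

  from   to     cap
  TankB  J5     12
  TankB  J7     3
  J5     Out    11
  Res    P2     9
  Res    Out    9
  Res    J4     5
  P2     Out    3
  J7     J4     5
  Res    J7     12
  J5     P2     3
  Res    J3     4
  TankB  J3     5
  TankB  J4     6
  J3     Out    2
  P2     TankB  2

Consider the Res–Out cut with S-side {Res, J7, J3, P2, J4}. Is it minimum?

Given cut capacity: 9 + 2 + 2 + 3 = 16.
Augment Res→Out: bottleneck 9, flow now 9.
Augment Res→J3→Out: bottleneck 2, flow now 11.
Augment Res→P2→Out: bottleneck 3, flow now 14.
Augment Res→P2→TankB→J5→Out: bottleneck 2, flow now 16.
No augmenting path remains; maximum flow = 16.
Cut capacity 16 equals the max flow, so it is a minimum cut.

Yes — it is a minimum cut (capacity 16).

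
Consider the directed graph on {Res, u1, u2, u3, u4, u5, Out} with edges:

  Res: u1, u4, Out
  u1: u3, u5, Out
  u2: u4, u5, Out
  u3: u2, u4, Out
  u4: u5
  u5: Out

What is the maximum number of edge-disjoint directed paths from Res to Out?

3

Assign every edge capacity 1; by Menger, the answer equals the max flow.
Path Res→Out (+1); total 1.
Path Res→u1→Out (+1); total 2.
Path Res→u4→u5→Out (+1); total 3.
No residual Res→Out path; max flow = 3.
Certifying cut of size 3: {Res→Out, Res→u1, Res→u4}.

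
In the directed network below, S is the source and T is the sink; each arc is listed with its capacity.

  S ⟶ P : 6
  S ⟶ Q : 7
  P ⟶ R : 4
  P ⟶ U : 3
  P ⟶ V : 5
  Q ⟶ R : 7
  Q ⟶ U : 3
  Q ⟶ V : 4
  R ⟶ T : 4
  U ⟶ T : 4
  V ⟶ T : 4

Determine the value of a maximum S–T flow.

Augment S→P→R→T: bottleneck 4, flow now 4.
Augment S→P→U→T: bottleneck 2, flow now 6.
Augment S→Q→U→T: bottleneck 2, flow now 8.
Augment S→Q→V→T: bottleneck 4, flow now 12.
No augmenting path remains; maximum flow = 12.
In the residual graph, reachable from S: {S, P, Q, R, U, V}.
Min-cut edges: R→T (4), U→T (4), V→T (4); capacity 4 + 4 + 4 = 12.
This cut is saturated, so no flow can exceed 12.

12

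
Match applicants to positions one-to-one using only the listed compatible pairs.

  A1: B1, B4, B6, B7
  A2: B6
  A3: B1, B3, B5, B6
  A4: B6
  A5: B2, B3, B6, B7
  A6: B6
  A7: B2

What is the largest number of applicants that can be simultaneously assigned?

5

Unit-capacity flow: source→left, listed edges, right→sink; max matching = max flow.
Augmenting path A1→B1 (+1); matched 1.
Augmenting path A2→B6 (+1); matched 2.
Augmenting path A3→B3 (+1); matched 3.
Augmenting path A5→B2 (+1); matched 4.
Augmenting path A7→B2→A5→B7 (+1); matched 5.
No augmenting path remains; maximum matching = 5.
König certificate: {A1, A3, A5, A7, B6} is a vertex cover of size 5 (every listed pair touches it), so no matching can be larger.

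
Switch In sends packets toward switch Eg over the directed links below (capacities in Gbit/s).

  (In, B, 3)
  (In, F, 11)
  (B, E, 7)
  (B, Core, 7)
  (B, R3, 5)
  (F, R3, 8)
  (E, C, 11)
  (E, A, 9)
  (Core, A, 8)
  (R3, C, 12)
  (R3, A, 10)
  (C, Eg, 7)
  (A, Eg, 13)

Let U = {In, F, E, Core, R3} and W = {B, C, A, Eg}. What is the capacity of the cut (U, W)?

Edges leaving {In, F, E, Core, R3}: In→B (3), E→C (11), E→A (9), Core→A (8), R3→C (12), R3→A (10).
Cut capacity = 3 + 11 + 9 + 8 + 12 + 10 = 53.

53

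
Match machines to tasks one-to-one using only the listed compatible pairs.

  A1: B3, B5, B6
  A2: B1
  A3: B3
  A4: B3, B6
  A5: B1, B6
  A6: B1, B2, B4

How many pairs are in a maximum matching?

Unit-capacity flow: source→left, listed edges, right→sink; max matching = max flow.
Augmenting path A1→B3 (+1); matched 1.
Augmenting path A2→B1 (+1); matched 2.
Augmenting path A4→B6 (+1); matched 3.
Augmenting path A6→B2 (+1); matched 4.
Augmenting path A3→B3→A1→B5 (+1); matched 5.
No augmenting path remains; maximum matching = 5.
König certificate: {A1, A6, B1, B3, B6} is a vertex cover of size 5 (every listed pair touches it), so no matching can be larger.

5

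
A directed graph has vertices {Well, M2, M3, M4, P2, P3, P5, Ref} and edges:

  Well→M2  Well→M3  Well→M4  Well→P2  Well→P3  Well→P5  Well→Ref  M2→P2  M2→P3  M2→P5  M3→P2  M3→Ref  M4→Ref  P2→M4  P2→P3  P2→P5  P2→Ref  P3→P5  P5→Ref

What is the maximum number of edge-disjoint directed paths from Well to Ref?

5

Assign every edge capacity 1; by Menger, the answer equals the max flow.
Path Well→Ref (+1); total 1.
Path Well→M3→Ref (+1); total 2.
Path Well→M4→Ref (+1); total 3.
Path Well→P2→Ref (+1); total 4.
Path Well→P5→Ref (+1); total 5.
No residual Well→Ref path; max flow = 5.
Certifying cut of size 5: {M4→Ref, P2→Ref, P5→Ref, Well→M3, Well→Ref}.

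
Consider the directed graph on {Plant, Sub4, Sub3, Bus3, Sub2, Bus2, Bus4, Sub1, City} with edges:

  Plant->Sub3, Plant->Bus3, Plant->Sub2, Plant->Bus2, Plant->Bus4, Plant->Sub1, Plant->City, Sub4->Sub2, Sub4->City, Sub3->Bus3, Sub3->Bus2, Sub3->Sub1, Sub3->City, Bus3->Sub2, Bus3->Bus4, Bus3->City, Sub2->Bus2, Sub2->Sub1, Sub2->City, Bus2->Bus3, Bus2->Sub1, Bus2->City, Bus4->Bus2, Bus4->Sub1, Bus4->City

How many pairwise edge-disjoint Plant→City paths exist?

6

Assign every edge capacity 1; by Menger, the answer equals the max flow.
Path Plant→City (+1); total 1.
Path Plant→Sub3→City (+1); total 2.
Path Plant→Bus3→City (+1); total 3.
Path Plant→Sub2→City (+1); total 4.
Path Plant→Bus2→City (+1); total 5.
Path Plant→Bus4→City (+1); total 6.
No residual Plant→City path; max flow = 6.
Certifying cut of size 6: {Plant→Bus2, Plant→Bus3, Plant→Bus4, Plant→City, Plant→Sub2, Plant→Sub3}.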